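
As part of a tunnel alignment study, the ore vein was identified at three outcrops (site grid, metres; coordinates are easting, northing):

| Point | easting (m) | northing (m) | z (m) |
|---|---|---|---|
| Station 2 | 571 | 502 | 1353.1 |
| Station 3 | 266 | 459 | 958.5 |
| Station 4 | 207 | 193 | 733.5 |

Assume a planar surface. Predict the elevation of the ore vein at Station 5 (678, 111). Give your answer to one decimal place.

Two edge vectors: Station 2→Station 3 = (-305, -43, -394.6), Station 2→Station 4 = (-364, -309, -619.6).
Normal n = (Station 2→Station 3) × (Station 2→Station 4) = (-95288.6, -45343.6, 78593).
So ∂z/∂easting = −n_x/n_z = 1.21243 and ∂z/∂northing = −n_y/n_z = 0.57694.
Intercept c from Station 2: 1353.1 − 692.30 − 289.62 = 371.18.
At (678, 111): z = 822.0 + 64.0 + 371.18 = 1257.2 m.

1257.2 m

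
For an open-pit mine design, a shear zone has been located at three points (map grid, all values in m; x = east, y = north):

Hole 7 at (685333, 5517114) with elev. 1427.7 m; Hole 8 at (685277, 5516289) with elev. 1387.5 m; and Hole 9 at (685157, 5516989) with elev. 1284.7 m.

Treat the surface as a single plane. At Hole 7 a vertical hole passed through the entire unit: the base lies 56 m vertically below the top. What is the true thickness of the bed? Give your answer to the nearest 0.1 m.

Two edge vectors: Hole 7→Hole 8 = (-56, -825, -40.2), Hole 7→Hole 9 = (-176, -125, -143).
Normal n = (Hole 7→Hole 8) × (Hole 7→Hole 9) = (112950, -932.8, -138200).
So ∂z/∂x = −n_x/n_z = 0.81729 and ∂z/∂y = −n_y/n_z = −0.00675.
|∇z| = √(a²+b²) = 0.81732, so dip δ = arctan(0.81732) = 39.26°.
True thickness = vertical thickness × cos δ = 56 × cos 39.26° = 43.4 m.

43.4 m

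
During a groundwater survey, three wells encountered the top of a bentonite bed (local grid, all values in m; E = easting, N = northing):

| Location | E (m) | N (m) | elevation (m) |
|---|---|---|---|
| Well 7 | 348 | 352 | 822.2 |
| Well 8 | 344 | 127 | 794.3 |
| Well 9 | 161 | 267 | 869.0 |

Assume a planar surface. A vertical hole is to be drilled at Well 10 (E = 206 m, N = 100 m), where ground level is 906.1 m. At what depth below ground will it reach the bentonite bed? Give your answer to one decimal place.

72.6 m

Two edge vectors: Well 7→Well 8 = (-4, -225, -27.9), Well 7→Well 9 = (-187, -85, 46.8).
Normal n = (Well 7→Well 8) × (Well 7→Well 9) = (-12901.5, 5404.5, -41735).
So ∂z/∂E = −n_x/n_z = −0.30913 and ∂z/∂N = −n_y/n_z = 0.12950.
Intercept c from Well 7: 822.2 + 107.58 − 45.58 = 884.19.
At (206, 100): z_contact = −63.68 + 12.95 + 884.19 = 833.46 m.
Depth below ground = 906.1 − 833.46 = 72.6 m.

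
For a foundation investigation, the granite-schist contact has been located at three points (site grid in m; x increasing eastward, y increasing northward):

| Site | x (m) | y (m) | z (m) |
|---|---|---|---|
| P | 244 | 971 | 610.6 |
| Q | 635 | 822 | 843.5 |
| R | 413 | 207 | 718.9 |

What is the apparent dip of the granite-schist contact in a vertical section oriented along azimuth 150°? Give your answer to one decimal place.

Let the plane be z = a·x + b·y + c.
Q−P: 391a − 149b = 232.9;  R−P: 169a − 764b = 108.3.
Solving gives a = 0.59149, b = −0.01091.
Unit vector along 150° is (sin 150°, cos 150°) = (0.5000, -0.8660).
Slope in that direction = a·(0.5000) + b·(-0.8660) = 0.30520.
Apparent dip = arctan|0.30520| = 17.0° (true dip is 30.6°, so apparent ≤ true as expected).

17.0°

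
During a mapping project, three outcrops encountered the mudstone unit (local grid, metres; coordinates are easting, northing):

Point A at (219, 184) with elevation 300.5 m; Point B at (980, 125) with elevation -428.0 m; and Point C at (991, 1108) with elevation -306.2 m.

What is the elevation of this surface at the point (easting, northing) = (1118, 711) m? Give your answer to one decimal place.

Let the plane be z = a·easting + b·northing + c.
Point B−Point A: 761a − 59b = −728.5;  Point C−Point A: 772a + 924b = −606.7.
Solving gives a = −0.946865, b = 0.134502.
Then c = 300.5 − a·219 − b·184 = 483.12.
At (1118, 711): z = −1058.6 + 95.6 + 483.12 = -479.8 m.

-479.8 m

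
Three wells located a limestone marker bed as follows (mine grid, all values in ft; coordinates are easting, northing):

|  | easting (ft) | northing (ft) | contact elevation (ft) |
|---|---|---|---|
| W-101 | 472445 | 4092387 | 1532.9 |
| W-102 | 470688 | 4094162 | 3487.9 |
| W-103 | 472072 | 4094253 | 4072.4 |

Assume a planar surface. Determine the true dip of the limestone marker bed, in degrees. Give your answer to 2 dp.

55.66°

Two edge vectors: W-101→W-102 = (-1757, 1775, 1955), W-101→W-103 = (-373, 1866, 2539.5).
Normal n = (W-101→W-102) × (W-101→W-103) = (859582.5, 3732686.5, -2616487).
So ∂z/∂easting = −n_x/n_z = 0.32853 and ∂z/∂northing = −n_y/n_z = 1.42660.
Gradient magnitude |∇z| = √(a² + b²) = √(0.10793 + 2.03519) = 1.46394.
True dip = arctan(1.46394) = 55.66°, dipping toward SSW (azimuth ≈ 193°).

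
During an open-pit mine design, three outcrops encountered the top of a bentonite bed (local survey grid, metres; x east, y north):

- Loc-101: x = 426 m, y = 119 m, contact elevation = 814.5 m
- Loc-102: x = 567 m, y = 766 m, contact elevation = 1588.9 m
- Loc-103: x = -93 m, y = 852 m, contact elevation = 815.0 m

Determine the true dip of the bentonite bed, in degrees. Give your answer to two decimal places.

57.72°

Let the plane be z = a·x + b·y + c.
Loc-102−Loc-101: 141a + 647b = 774.4;  Loc-103−Loc-101: −519a + 733b = 0.5.
Solving gives a = 1.29185, b = 0.91538.
Gradient magnitude |∇z| = √(a² + b²) = √(1.66888 + 0.83791) = 1.58329.
True dip = arctan(1.58329) = 57.72°, dipping toward SW (azimuth ≈ 235°).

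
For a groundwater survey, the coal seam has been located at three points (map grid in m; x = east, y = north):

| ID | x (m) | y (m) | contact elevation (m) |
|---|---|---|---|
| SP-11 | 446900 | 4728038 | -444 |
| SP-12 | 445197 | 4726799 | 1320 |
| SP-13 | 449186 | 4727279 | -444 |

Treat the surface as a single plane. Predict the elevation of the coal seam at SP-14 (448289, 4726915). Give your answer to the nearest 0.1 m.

203.0 m

Two edge vectors: SP-11→SP-12 = (-1703, -1239, 1764), SP-11→SP-13 = (2286, -759, 0).
Normal n = (SP-11→SP-12) × (SP-11→SP-13) = (1338876, 4032504, 4124931).
So ∂z/∂x = −n_x/n_z = −0.324581429 and ∂z/∂y = −n_y/n_z = −0.977593080.
Intercept c from SP-11: -444 + 145055.44 + 4622097.23 = 4766708.67.
At (448289, 4726915): z = −145506.3 − 4620999.4 + 4766708.67 = 203.0 m.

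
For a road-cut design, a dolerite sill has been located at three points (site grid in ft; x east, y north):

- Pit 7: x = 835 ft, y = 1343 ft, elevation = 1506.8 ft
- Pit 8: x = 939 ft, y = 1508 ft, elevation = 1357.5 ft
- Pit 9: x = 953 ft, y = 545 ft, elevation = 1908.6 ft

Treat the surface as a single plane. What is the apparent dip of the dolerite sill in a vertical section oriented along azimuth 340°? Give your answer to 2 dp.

20.22°

Two edge vectors: Pit 7→Pit 8 = (104, 165, -149.3), Pit 7→Pit 9 = (118, -798, 401.8).
Normal n = (Pit 7→Pit 8) × (Pit 7→Pit 9) = (-52844.4, -59404.6, -102462).
So ∂z/∂x = −n_x/n_z = −0.51575 and ∂z/∂y = −n_y/n_z = −0.57977.
Unit vector along 340° is (sin 340°, cos 340°) = (-0.3420, 0.9397).
Slope in that direction = a·(-0.3420) + b·(0.9397) = −0.36841.
Apparent dip = arctan|0.36841| = 20.22° (true dip is 37.8°, so apparent ≤ true as expected).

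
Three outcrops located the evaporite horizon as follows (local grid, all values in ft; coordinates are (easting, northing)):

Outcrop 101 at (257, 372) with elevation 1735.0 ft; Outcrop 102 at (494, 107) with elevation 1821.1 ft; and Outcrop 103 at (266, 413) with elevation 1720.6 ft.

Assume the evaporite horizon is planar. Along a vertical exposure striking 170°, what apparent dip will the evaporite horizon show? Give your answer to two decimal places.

18.61°

Two edge vectors: Outcrop 101→Outcrop 102 = (237, -265, 86.1), Outcrop 101→Outcrop 103 = (9, 41, -14.4).
Normal n = (Outcrop 101→Outcrop 102) × (Outcrop 101→Outcrop 103) = (285.9, 4187.7, 12102).
So ∂z/∂E = −n_x/n_z = −0.02362 and ∂z/∂N = −n_y/n_z = −0.34603.
Unit vector along 170° is (sin 170°, cos 170°) = (0.1736, -0.9848).
Slope in that direction = a·(0.1736) + b·(-0.9848) = 0.33667.
Apparent dip = arctan|0.33667| = 18.61° (true dip is 19.1°, so apparent ≤ true as expected).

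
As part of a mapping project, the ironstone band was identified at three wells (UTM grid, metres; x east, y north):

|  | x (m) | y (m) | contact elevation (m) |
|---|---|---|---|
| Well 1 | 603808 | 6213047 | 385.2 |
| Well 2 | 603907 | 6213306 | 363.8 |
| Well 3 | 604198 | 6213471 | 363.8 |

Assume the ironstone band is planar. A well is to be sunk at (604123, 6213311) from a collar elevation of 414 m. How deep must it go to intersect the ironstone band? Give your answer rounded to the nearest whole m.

Two edge vectors: Well 1→Well 2 = (99, 259, -21.4), Well 1→Well 3 = (390, 424, -21.4).
Normal n = (Well 1→Well 2) × (Well 1→Well 3) = (3531, -6227.4, -59034).
So ∂z/∂x = −n_x/n_z = 0.05981299 and ∂z/∂y = −n_y/n_z = −0.10548836.
Intercept c from Well 1: 385.2 − 36115.56 + 655404.16 = 619673.79.
At (604123, 6213311): z_contact = 36134.4 − 655432.0 + 619673.79 = 376.2 m.
Depth below ground = 414 − 376.2 = 38 m.

38 m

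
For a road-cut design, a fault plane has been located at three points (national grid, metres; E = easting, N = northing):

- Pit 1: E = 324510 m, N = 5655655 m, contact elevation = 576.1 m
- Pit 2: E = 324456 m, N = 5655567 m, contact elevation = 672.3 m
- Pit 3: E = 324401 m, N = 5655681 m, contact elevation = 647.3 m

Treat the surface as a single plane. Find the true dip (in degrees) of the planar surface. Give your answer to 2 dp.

Let the plane be z = a·E + b·N + c.
Pit 2−Pit 1: −54a − 88b = 96.2;  Pit 3−Pit 1: −109a + 26b = 71.2.
Solving gives a = −0.79727, b = −0.60395.
Gradient magnitude |∇z| = √(a² + b²) = √(0.63564 + 0.36475) = 1.00020.
True dip = arctan(1.00020) = 45.01°, dipping toward NE (azimuth ≈ 053°).

45.01°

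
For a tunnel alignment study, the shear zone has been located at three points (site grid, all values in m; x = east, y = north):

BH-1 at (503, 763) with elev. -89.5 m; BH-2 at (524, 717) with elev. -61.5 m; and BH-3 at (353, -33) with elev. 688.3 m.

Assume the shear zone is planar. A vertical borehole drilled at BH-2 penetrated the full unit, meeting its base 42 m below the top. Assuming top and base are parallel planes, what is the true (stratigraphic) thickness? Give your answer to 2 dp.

29.11 m

Two edge vectors: BH-1→BH-2 = (21, -46, 28), BH-1→BH-3 = (-150, -796, 777.8).
Normal n = (BH-1→BH-2) × (BH-1→BH-3) = (-13490.8, -20533.8, -23616).
So ∂z/∂x = −n_x/n_z = −0.57126 and ∂z/∂y = −n_y/n_z = −0.86949.
|∇z| = √(a²+b²) = 1.04036, so dip δ = arctan(1.04036) = 46.13°.
True thickness = vertical thickness × cos δ = 42 × cos 46.13° = 29.11 m.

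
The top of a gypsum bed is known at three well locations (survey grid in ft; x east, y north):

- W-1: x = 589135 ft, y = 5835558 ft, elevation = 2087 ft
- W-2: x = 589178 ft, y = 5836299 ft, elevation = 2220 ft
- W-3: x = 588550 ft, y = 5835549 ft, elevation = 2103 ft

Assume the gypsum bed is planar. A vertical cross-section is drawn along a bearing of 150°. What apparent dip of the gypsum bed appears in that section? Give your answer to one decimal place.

Two edge vectors: W-1→W-2 = (43, 741, 133), W-1→W-3 = (-585, -9, 16).
Normal n = (W-1→W-2) × (W-1→W-3) = (13053, -78493, 433098).
So ∂z/∂x = −n_x/n_z = −0.03014 and ∂z/∂y = −n_y/n_z = 0.18124.
Unit vector along 150° is (sin 150°, cos 150°) = (0.5000, -0.8660).
Slope in that direction = a·(0.5000) + b·(-0.8660) = −0.17202.
Apparent dip = arctan|0.17202| = 9.8° (true dip is 10.4°, so apparent ≤ true as expected).

9.8°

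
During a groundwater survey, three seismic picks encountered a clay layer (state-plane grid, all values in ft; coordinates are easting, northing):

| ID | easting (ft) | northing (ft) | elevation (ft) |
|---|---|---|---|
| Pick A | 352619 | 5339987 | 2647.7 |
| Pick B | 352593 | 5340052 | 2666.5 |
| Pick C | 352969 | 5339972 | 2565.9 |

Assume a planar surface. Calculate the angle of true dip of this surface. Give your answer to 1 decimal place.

Let the plane be z = a·easting + b·northing + c.
Pick B−Pick A: −26a + 65b = 18.8;  Pick C−Pick A: 350a − 15b = −81.8.
Solving gives a = −0.22518, b = 0.19916.
Gradient magnitude |∇z| = √(a² + b²) = √(0.05071 + 0.03966) = 0.30062.
True dip = arctan(0.30062) = 16.7°, dipping toward SE (azimuth ≈ 131°).

16.7°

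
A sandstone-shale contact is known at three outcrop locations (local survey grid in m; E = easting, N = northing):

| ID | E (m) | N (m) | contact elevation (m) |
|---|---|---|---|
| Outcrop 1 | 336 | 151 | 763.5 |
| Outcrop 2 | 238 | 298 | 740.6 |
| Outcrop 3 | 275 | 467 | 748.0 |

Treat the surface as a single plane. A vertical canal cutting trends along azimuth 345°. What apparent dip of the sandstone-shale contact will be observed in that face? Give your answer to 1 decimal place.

3.6°

Let the plane be z = a·E + b·N + c.
Outcrop 2−Outcrop 1: −98a + 147b = −22.9;  Outcrop 3−Outcrop 1: −61a + 316b = −15.5.
Solving gives a = 0.22535, b = −0.00555.
Unit vector along 345° is (sin 345°, cos 345°) = (-0.2588, 0.9659).
Slope in that direction = a·(-0.2588) + b·(0.9659) = −0.06369.
Apparent dip = arctan|0.06369| = 3.6° (true dip is 12.7°, so apparent ≤ true as expected).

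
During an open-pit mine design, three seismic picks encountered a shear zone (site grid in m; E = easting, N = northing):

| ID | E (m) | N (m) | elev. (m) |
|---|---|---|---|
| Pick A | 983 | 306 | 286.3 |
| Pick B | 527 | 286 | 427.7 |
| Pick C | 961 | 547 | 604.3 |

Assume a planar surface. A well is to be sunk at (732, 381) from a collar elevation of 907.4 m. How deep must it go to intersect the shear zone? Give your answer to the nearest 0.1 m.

432.7 m

Let the plane be z = a·E + b·N + c.
Pick B−Pick A: −456a − 20b = 141.4;  Pick C−Pick A: −22a + 241b = 318.
Solving gives a = −0.36649, b = 1.28605.
Then c = 286.3 − a·983 − b·306 = 253.03.
At (732, 381): z_contact = −268.27 + 489.98 + 253.03 = 474.74 m.
Depth below ground = 907.4 − 474.74 = 432.7 m.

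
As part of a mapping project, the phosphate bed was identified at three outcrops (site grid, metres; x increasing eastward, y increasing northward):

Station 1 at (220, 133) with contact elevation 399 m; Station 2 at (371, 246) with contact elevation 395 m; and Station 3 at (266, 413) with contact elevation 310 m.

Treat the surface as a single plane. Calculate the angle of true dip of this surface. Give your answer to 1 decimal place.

Let the plane be z = a·x + b·y + c.
Station 2−Station 1: 151a + 113b = −4;  Station 3−Station 1: 46a + 280b = −89.
Solving gives a = 0.24101, b = −0.35745.
Gradient magnitude |∇z| = √(a² + b²) = √(0.05808 + 0.12777) = 0.43111.
True dip = arctan(0.43111) = 23.3°, dipping toward NW (azimuth ≈ 326°).

23.3°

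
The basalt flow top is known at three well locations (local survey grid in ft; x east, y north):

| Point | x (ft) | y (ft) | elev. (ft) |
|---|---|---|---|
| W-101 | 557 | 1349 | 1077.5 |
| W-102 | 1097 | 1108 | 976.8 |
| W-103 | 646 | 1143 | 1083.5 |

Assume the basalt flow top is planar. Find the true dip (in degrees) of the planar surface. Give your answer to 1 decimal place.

15.8°

Let the plane be z = a·x + b·y + c.
W-102−W-101: 540a − 241b = −100.7;  W-103−W-101: 89a − 206b = 6.
Solving gives a = −0.24713, b = −0.13590.
Gradient magnitude |∇z| = √(a² + b²) = √(0.06107 + 0.01847) = 0.28203.
True dip = arctan(0.28203) = 15.8°, dipping toward ENE (azimuth ≈ 061°).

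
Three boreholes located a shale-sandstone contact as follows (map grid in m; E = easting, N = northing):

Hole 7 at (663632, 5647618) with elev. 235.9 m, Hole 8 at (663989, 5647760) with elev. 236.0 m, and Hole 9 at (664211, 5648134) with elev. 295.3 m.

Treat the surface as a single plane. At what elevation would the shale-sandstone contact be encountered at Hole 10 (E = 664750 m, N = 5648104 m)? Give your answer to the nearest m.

245 m

Two edge vectors: Hole 7→Hole 8 = (357, 142, 0.1), Hole 7→Hole 9 = (579, 516, 59.4).
Normal n = (Hole 7→Hole 8) × (Hole 7→Hole 9) = (8383.2, -21147.9, 101994).
So ∂z/∂E = −n_x/n_z = −0.08219307 and ∂z/∂N = −n_y/n_z = 0.20734455.
Intercept c from Hole 7: 235.9 + 54545.95 − 1171002.81 = −1116220.96.
At (664750, 5648104): z = −54637.8 + 1171103.6 − 1116220.96 = 244.8 m.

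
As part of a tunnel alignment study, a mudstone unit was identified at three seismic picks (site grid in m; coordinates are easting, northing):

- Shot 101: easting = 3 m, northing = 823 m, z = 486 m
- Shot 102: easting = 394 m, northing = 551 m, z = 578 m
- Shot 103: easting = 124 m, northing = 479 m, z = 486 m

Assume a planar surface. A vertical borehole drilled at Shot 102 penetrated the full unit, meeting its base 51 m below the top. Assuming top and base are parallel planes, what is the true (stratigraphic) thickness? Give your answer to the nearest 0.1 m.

48.4 m

Let the plane be z = a·easting + b·northing + c.
Shot 102−Shot 101: 391a − 272b = 92;  Shot 103−Shot 101: 121a − 344b = 0.
Solving gives a = 0.31152, b = 0.10958.
|∇z| = √(a²+b²) = 0.33023, so dip δ = arctan(0.33023) = 18.27°.
True thickness = vertical thickness × cos δ = 51 × cos 18.27° = 48.4 m.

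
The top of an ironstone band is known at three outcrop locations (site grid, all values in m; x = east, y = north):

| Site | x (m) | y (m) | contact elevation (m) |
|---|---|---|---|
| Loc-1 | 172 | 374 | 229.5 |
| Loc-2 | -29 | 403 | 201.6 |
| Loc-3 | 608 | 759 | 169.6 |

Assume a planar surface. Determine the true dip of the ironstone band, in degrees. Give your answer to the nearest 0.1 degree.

16.0°

Let the plane be z = a·x + b·y + c.
Loc-2−Loc-1: −201a + 29b = −27.9;  Loc-3−Loc-1: 436a + 385b = −59.9.
Solving gives a = 0.10002, b = −0.26885.
Gradient magnitude |∇z| = √(a² + b²) = √(0.01000 + 0.07228) = 0.28685.
True dip = arctan(0.28685) = 16.0°, dipping toward NNW (azimuth ≈ 340°).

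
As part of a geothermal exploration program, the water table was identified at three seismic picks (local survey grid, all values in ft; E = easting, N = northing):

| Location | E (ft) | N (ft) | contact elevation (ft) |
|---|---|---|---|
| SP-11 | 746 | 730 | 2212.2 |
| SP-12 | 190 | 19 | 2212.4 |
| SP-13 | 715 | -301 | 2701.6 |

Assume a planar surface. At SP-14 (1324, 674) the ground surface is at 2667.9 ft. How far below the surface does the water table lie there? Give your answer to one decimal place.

Two edge vectors: SP-11→SP-12 = (-556, -711, 0.2), SP-11→SP-13 = (-31, -1031, 489.4).
Normal n = (SP-11→SP-12) × (SP-11→SP-13) = (-347757.2, 272100.2, 551195).
So ∂z/∂E = −n_x/n_z = 0.630915 and ∂z/∂N = −n_y/n_z = −0.493655.
Intercept c from SP-11: 2212.2 − 470.66 + 360.37 = 2101.91.
At (1324, 674): z_contact = 835.33 − 332.72 + 2101.91 = 2604.51 ft.
Depth below ground = 2667.9 − 2604.51 = 63.4 ft.

63.4 ft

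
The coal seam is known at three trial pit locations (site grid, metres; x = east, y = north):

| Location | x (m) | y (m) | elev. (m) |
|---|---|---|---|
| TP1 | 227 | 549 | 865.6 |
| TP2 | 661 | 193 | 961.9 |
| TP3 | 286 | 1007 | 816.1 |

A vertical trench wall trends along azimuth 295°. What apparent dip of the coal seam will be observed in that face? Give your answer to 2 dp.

9.17°

Two edge vectors: TP1→TP2 = (434, -356, 96.3), TP1→TP3 = (59, 458, -49.5).
Normal n = (TP1→TP2) × (TP1→TP3) = (-26483.4, 27164.7, 219776).
So ∂z/∂x = −n_x/n_z = 0.12050 and ∂z/∂y = −n_y/n_z = −0.12360.
Unit vector along 295° is (sin 295°, cos 295°) = (-0.9063, 0.4226).
Slope in that direction = a·(-0.9063) + b·(0.4226) = −0.16145.
Apparent dip = arctan|0.16145| = 9.17° (true dip is 9.8°, so apparent ≤ true as expected).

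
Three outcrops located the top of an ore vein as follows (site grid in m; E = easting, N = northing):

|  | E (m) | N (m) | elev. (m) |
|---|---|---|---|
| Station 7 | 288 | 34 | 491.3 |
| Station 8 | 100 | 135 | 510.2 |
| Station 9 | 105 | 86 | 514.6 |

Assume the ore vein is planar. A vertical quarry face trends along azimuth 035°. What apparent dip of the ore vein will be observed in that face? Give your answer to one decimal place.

10.0°

Two edge vectors: Station 7→Station 8 = (-188, 101, 18.9), Station 7→Station 9 = (-183, 52, 23.3).
Normal n = (Station 7→Station 8) × (Station 7→Station 9) = (1370.5, 921.7, 8707).
So ∂z/∂E = −n_x/n_z = −0.15740 and ∂z/∂N = −n_y/n_z = −0.10586.
Unit vector along 035° is (sin 35°, cos 35°) = (0.5736, 0.8192).
Slope in that direction = a·(0.5736) + b·(0.8192) = −0.17700.
Apparent dip = arctan|0.17700| = 10.0° (true dip is 10.7°, so apparent ≤ true as expected).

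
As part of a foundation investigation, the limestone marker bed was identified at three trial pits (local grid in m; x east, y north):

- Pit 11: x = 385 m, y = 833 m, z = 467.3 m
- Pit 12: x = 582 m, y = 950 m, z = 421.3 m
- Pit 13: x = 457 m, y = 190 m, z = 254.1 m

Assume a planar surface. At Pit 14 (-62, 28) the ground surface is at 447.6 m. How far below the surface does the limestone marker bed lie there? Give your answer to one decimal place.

30.4 m

Two edge vectors: Pit 11→Pit 12 = (197, 117, -46), Pit 11→Pit 13 = (72, -643, -213.2).
Normal n = (Pit 11→Pit 12) × (Pit 11→Pit 13) = (-54522.4, 38688.4, -135095).
So ∂z/∂x = −n_x/n_z = −0.40359 and ∂z/∂y = −n_y/n_z = 0.28638.
Intercept c from Pit 11: 467.3 + 155.38 − 238.55 = 384.13.
At (-62, 28): z_contact = 25.02 + 8.02 + 384.13 = 417.17 m.
Depth below ground = 447.6 − 417.17 = 30.4 m.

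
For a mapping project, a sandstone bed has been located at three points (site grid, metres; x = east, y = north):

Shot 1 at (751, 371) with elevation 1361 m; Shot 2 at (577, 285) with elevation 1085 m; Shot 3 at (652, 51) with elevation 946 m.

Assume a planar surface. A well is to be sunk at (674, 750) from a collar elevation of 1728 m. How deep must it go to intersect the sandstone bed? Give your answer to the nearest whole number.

92 m

Two edge vectors: Shot 1→Shot 2 = (-174, -86, -276), Shot 1→Shot 3 = (-99, -320, -415).
Normal n = (Shot 1→Shot 2) × (Shot 1→Shot 3) = (-52630, -44886, 47166).
So ∂z/∂x = −n_x/n_z = 1.11585 and ∂z/∂y = −n_y/n_z = 0.95166.
Intercept c from Shot 1: 1361 − 838.00 − 353.07 = 169.93.
At (674, 750): z_contact = 752.1 + 713.7 + 169.93 = 1635.8 m.
Depth below ground = 1728 − 1635.8 = 92 m.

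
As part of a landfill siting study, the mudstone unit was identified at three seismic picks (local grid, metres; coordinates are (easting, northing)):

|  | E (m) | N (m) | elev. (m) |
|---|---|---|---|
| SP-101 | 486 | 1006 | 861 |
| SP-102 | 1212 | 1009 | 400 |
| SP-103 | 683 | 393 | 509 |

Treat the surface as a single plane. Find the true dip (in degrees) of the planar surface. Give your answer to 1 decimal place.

Two edge vectors: SP-101→SP-102 = (726, 3, -461), SP-101→SP-103 = (197, -613, -352).
Normal n = (SP-101→SP-102) × (SP-101→SP-103) = (-283649, 164735, -445629).
So ∂z/∂E = −n_x/n_z = −0.63651 and ∂z/∂N = −n_y/n_z = 0.36967.
Gradient magnitude |∇z| = √(a² + b²) = √(0.40515 + 0.13665) = 0.73607.
True dip = arctan(0.73607) = 36.4°, dipping toward ESE (azimuth ≈ 120°).

36.4°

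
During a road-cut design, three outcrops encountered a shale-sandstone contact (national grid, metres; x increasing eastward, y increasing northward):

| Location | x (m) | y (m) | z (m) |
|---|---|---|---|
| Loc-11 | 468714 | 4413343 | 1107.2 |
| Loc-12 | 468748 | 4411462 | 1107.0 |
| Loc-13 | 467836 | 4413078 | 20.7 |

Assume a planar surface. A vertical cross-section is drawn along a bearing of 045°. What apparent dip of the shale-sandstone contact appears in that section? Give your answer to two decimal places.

Two edge vectors: Loc-11→Loc-12 = (34, -1881, -0.2), Loc-11→Loc-13 = (-878, -265, -1086.5).
Normal n = (Loc-11→Loc-12) × (Loc-11→Loc-13) = (2043653.5, 37116.6, -1660528).
So ∂z/∂x = −n_x/n_z = 1.23073 and ∂z/∂y = −n_y/n_z = 0.02235.
Unit vector along 045° is (sin 45°, cos 45°) = (0.7071, 0.7071).
Slope in that direction = a·(0.7071) + b·(0.7071) = 0.88606.
Apparent dip = arctan|0.88606| = 41.54° (true dip is 50.9°, so apparent ≤ true as expected).

41.54°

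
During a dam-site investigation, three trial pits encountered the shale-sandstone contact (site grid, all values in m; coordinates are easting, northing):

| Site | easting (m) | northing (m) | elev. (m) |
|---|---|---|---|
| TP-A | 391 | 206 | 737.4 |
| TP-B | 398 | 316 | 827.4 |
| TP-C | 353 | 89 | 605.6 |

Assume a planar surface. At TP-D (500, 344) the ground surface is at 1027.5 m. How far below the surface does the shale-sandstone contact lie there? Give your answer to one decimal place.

Two edge vectors: TP-A→TP-B = (7, 110, 90), TP-A→TP-C = (-38, -117, -131.8).
Normal n = (TP-A→TP-B) × (TP-A→TP-C) = (-3968, -2497.4, 3361).
So ∂z/∂easting = −n_x/n_z = 1.18060 and ∂z/∂northing = −n_y/n_z = 0.74305.
Intercept c from TP-A: 737.4 − 461.61 − 153.07 = 122.72.
At (500, 344): z_contact = 590.30 + 255.61 + 122.72 = 968.63 m.
Depth below ground = 1027.5 − 968.63 = 58.9 m.

58.9 m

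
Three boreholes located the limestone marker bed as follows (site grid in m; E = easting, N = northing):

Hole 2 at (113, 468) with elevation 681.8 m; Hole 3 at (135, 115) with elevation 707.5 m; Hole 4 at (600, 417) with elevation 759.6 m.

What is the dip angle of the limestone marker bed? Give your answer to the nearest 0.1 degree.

Let the plane be z = a·E + b·N + c.
Hole 3−Hole 2: 22a − 353b = 25.7;  Hole 4−Hole 2: 487a − 51b = 77.8.
Solving gives a = 0.15313, b = −0.06326.
Gradient magnitude |∇z| = √(a² + b²) = √(0.02345 + 0.00400) = 0.16568.
True dip = arctan(0.16568) = 9.4°, dipping toward WNW (azimuth ≈ 292°).

9.4°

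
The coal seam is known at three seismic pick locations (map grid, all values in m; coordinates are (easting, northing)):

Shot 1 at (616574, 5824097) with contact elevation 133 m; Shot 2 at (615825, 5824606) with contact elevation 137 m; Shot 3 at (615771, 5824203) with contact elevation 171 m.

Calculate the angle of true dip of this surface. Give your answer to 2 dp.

5.47°

Two edge vectors: Shot 1→Shot 2 = (-749, 509, 4), Shot 1→Shot 3 = (-803, 106, 38).
Normal n = (Shot 1→Shot 2) × (Shot 1→Shot 3) = (18918, 25250, 329333).
So ∂z/∂E = −n_x/n_z = −0.05744 and ∂z/∂N = −n_y/n_z = −0.07667.
Gradient magnitude |∇z| = √(a² + b²) = √(0.00330 + 0.00588) = 0.09580.
True dip = arctan(0.09580) = 5.47°, dipping toward NE (azimuth ≈ 037°).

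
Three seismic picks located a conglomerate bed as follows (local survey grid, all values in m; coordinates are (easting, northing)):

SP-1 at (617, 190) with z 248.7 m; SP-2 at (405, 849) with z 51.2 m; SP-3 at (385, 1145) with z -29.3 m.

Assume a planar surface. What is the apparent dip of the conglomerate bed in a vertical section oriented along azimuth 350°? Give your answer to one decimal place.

15.6°

Two edge vectors: SP-1→SP-2 = (-212, 659, -197.5), SP-1→SP-3 = (-232, 955, -278).
Normal n = (SP-1→SP-2) × (SP-1→SP-3) = (5410.5, -13116, -49572).
So ∂z/∂E = −n_x/n_z = 0.10914 and ∂z/∂N = −n_y/n_z = −0.26458.
Unit vector along 350° is (sin 350°, cos 350°) = (-0.1736, 0.9848).
Slope in that direction = a·(-0.1736) + b·(0.9848) = −0.27952.
Apparent dip = arctan|0.27952| = 15.6° (true dip is 16.0°, so apparent ≤ true as expected).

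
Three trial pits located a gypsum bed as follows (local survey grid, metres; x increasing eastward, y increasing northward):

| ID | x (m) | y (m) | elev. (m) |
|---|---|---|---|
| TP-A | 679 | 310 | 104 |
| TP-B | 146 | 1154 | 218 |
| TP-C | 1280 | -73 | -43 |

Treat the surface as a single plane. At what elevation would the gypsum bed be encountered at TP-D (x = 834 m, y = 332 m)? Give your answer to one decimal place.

62.2 m

Two edge vectors: TP-A→TP-B = (-533, 844, 114), TP-A→TP-C = (601, -383, -147).
Normal n = (TP-A→TP-B) × (TP-A→TP-C) = (-80406, -9837, -303105).
So ∂z/∂x = −n_x/n_z = −0.265274 and ∂z/∂y = −n_y/n_z = −0.032454.
Intercept c from TP-A: 104 + 180.12 + 10.06 = 294.18.
At (834, 332): z = −221.2 − 10.8 + 294.18 = 62.2 m.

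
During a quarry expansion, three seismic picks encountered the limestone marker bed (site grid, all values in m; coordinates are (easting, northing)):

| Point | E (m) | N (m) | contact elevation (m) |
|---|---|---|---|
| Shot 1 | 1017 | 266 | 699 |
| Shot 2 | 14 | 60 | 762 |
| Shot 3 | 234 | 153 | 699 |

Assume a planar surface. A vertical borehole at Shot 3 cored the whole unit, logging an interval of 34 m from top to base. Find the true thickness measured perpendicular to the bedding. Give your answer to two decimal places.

Let the plane be z = a·E + b·N + c.
Shot 2−Shot 1: −1003a − 206b = 63;  Shot 3−Shot 1: −783a − 113b = 0.
Solving gives a = 0.14844, b = −1.02857.
|∇z| = √(a²+b²) = 1.03922, so dip δ = arctan(1.03922) = 46.10°.
True thickness = vertical thickness × cos δ = 34 × cos 46.10° = 23.57 m.

23.57 m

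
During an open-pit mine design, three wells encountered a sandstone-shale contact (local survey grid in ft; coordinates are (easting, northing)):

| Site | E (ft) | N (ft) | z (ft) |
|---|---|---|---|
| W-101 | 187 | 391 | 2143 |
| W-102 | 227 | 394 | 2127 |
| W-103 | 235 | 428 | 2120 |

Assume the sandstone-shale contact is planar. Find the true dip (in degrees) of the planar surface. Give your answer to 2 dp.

22.18°

Let the plane be z = a·E + b·N + c.
W-102−W-101: 40a + 3b = −16;  W-103−W-101: 48a + 37b = −23.
Solving gives a = −0.39147, b = −0.11377.
Gradient magnitude |∇z| = √(a² + b²) = √(0.15325 + 0.01294) = 0.40766.
True dip = arctan(0.40766) = 22.18°, dipping toward ENE (azimuth ≈ 074°).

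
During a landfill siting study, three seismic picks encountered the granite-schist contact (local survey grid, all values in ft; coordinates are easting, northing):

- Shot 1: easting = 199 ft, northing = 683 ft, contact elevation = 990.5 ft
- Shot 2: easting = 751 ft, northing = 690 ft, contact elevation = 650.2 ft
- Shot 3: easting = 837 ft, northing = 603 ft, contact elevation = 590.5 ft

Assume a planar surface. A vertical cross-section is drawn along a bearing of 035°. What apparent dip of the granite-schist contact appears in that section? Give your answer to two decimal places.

Two edge vectors: Shot 1→Shot 2 = (552, 7, -340.3), Shot 1→Shot 3 = (638, -80, -400).
Normal n = (Shot 1→Shot 2) × (Shot 1→Shot 3) = (-30024, 3688.6, -48626).
So ∂z/∂easting = −n_x/n_z = −0.61745 and ∂z/∂northing = −n_y/n_z = 0.07586.
Unit vector along 035° is (sin 35°, cos 35°) = (0.5736, 0.8192).
Slope in that direction = a·(0.5736) + b·(0.8192) = −0.29202.
Apparent dip = arctan|0.29202| = 16.28° (true dip is 31.9°, so apparent ≤ true as expected).

16.28°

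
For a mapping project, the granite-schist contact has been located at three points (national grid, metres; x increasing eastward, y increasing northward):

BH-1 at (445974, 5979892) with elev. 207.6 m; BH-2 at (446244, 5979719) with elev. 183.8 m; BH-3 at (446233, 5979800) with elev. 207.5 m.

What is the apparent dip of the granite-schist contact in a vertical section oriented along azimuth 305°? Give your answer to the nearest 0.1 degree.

Two edge vectors: BH-1→BH-2 = (270, -173, -23.8), BH-1→BH-3 = (259, -92, -0.1).
Normal n = (BH-1→BH-2) × (BH-1→BH-3) = (-2172.3, -6137.2, 19967).
So ∂z/∂x = −n_x/n_z = 0.10879 and ∂z/∂y = −n_y/n_z = 0.30737.
Unit vector along 305° is (sin 305°, cos 305°) = (-0.8192, 0.5736).
Slope in that direction = a·(-0.8192) + b·(0.5736) = 0.08718.
Apparent dip = arctan|0.08718| = 5.0° (true dip is 18.1°, so apparent ≤ true as expected).

5.0°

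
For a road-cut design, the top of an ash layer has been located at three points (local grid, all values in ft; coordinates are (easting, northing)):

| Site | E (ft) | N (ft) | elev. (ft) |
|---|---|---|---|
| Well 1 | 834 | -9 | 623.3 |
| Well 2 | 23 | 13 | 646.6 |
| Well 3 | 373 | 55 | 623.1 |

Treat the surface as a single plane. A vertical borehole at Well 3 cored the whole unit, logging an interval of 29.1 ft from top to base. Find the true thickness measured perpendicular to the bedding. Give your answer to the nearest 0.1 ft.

28.1 ft

Two edge vectors: Well 1→Well 2 = (-811, 22, 23.3), Well 1→Well 3 = (-461, 64, -0.2).
Normal n = (Well 1→Well 2) × (Well 1→Well 3) = (-1495.6, -10903.5, -41762).
So ∂z/∂E = −n_x/n_z = −0.03581 and ∂z/∂N = −n_y/n_z = −0.26109.
|∇z| = √(a²+b²) = 0.26353, so dip δ = arctan(0.26353) = 14.76°.
True thickness = vertical thickness × cos δ = 29.1 × cos 14.76° = 28.1 ft.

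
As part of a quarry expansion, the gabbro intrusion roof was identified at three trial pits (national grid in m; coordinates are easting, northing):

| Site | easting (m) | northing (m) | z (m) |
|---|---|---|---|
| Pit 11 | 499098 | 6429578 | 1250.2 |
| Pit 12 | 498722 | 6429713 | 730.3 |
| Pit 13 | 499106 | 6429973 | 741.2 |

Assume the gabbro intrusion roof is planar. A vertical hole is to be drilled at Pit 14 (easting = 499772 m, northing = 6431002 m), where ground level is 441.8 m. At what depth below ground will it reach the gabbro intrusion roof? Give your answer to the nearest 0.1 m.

437.3 m

Let the plane be z = a·easting + b·northing + c.
Pit 12−Pit 11: −376a + 135b = −519.9;  Pit 13−Pit 11: 8a + 395b = −509.
Solving gives a = 0.913405749, b = −1.307106952.
Then c = 1250.2 − a·499098 − b·6429578 = 7949517.32.
At (499772, 6431002): z_contact = 456494.62 − 8406007.42 + 7949517.32 = 4.52 m.
Depth below ground = 441.8 − 4.52 = 437.3 m.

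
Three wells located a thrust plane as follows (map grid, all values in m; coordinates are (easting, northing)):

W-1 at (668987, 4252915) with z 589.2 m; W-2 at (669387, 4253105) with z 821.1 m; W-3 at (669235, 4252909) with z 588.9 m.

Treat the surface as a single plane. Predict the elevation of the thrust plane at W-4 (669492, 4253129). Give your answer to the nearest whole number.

Let the plane be z = a·E + b·N + c.
W-2−W-1: 400a + 190b = 231.9;  W-3−W-1: 248a − 6b = −0.3.
Solving gives a = 0.02694669, b = 1.16379645.
Then c = 589.2 − a·668987 − b·4252915 = −4966965.15.
At (669492, 4253129): z = 18040.6 + 4949776.4 − 4966965.15 = 851.9 m.

852 m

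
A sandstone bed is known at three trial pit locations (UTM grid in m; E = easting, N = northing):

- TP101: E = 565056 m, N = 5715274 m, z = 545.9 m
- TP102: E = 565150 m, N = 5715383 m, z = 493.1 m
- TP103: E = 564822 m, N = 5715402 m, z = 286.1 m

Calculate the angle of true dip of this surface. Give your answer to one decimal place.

48.6°

Two edge vectors: TP101→TP102 = (94, 109, -52.8), TP101→TP103 = (-234, 128, -259.8).
Normal n = (TP101→TP102) × (TP101→TP103) = (-21559.8, 36776.4, 37538).
So ∂z/∂E = −n_x/n_z = 0.57435 and ∂z/∂N = −n_y/n_z = −0.97971.
Gradient magnitude |∇z| = √(a² + b²) = √(0.32987 + 0.95983) = 1.13565.
True dip = arctan(1.13565) = 48.6°, dipping toward NNW (azimuth ≈ 330°).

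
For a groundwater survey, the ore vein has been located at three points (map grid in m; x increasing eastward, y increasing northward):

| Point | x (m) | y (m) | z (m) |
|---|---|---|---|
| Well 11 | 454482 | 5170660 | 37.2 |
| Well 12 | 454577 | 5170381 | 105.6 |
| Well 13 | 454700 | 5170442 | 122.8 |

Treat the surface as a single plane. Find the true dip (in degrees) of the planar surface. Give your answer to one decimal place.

Two edge vectors: Well 11→Well 12 = (95, -279, 68.4), Well 11→Well 13 = (218, -218, 85.6).
Normal n = (Well 11→Well 12) × (Well 11→Well 13) = (-8971.2, 6779.2, 40112).
So ∂z/∂x = −n_x/n_z = 0.22365 and ∂z/∂y = −n_y/n_z = −0.16901.
Gradient magnitude |∇z| = √(a² + b²) = √(0.05002 + 0.02856) = 0.28033.
True dip = arctan(0.28033) = 15.7°, dipping toward NW (azimuth ≈ 307°).

15.7°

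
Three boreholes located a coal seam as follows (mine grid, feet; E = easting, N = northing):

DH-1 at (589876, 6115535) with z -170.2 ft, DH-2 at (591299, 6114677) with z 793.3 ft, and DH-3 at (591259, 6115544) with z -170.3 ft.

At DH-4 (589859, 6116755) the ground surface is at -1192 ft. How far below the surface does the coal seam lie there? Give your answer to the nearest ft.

334 ft

Two edge vectors: DH-1→DH-2 = (1423, -858, 963.5), DH-1→DH-3 = (1383, 9, -0.1).
Normal n = (DH-1→DH-2) × (DH-1→DH-3) = (-8585.7, 1332662.8, 1199421).
So ∂z/∂E = −n_x/n_z = 0.00715820 and ∂z/∂N = −n_y/n_z = −1.11108843.
Intercept c from DH-1: -170.2 − 4222.45 + 6794900.20 = 6790507.55.
At (589859, 6116755): z_contact = 4222.3 − 6796255.7 + 6790507.55 = -1525.8 ft.
Depth below ground = -1192 − (-1525.8) = 334 ft.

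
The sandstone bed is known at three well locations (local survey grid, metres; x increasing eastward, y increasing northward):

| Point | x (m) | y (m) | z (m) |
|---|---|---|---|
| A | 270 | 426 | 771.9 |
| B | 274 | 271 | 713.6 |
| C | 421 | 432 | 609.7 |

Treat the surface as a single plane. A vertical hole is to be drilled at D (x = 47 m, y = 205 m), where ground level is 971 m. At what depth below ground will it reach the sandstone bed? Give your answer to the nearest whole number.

Let the plane be z = a·x + b·y + c.
B−A: 4a − 155b = −58.3;  C−A: 151a + 6b = −162.2.
Solving gives a = −1.08800, b = 0.34805.
Then c = 771.9 − a·270 − b·426 = 917.39.
At (47, 205): z_contact = −51.1 + 71.4 + 917.39 = 937.6 m.
Depth below ground = 971 − 937.6 = 33 m.

33 m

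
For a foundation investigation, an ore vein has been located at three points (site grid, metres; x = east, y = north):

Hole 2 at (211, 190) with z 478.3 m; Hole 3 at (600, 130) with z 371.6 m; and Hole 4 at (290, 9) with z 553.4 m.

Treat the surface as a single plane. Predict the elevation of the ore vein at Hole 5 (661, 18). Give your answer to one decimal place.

Let the plane be z = a·x + b·y + c.
Hole 3−Hole 2: 389a − 60b = −106.7;  Hole 4−Hole 2: 79a − 181b = 75.1.
Solving gives a = −0.36271, b = −0.57323.
Then c = 478.3 − a·211 − b·190 = 663.74.
At (661, 18): z = −239.8 − 10.3 + 663.74 = 413.7 m.

413.7 m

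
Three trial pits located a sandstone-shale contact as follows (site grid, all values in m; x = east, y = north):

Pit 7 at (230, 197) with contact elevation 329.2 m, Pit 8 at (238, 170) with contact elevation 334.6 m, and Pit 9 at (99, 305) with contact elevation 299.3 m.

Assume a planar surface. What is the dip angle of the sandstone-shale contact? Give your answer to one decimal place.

11.0°

Let the plane be z = a·x + b·y + c.
Pit 8−Pit 7: 8a − 27b = 5.4;  Pit 9−Pit 7: −131a + 108b = −29.9.
Solving gives a = 0.08384, b = −0.17516.
Gradient magnitude |∇z| = √(a² + b²) = √(0.00703 + 0.03068) = 0.19419.
True dip = arctan(0.19419) = 11.0°, dipping toward NNW (azimuth ≈ 334°).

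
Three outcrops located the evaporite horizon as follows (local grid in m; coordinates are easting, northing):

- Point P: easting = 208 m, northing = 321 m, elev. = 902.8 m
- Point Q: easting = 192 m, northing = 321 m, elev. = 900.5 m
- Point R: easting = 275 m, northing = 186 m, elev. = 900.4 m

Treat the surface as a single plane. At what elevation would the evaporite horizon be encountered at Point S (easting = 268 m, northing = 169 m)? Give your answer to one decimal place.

897.9 m

Two edge vectors: Point P→Point Q = (-16, 0, -2.3), Point P→Point R = (67, -135, -2.4).
Normal n = (Point P→Point Q) × (Point P→Point R) = (-310.5, -192.5, 2160).
So ∂z/∂easting = −n_x/n_z = 0.14375 and ∂z/∂northing = −n_y/n_z = 0.08912.
Intercept c from Point P: 902.8 − 29.90 − 28.61 = 844.29.
At (268, 169): z = 38.5 + 15.1 + 844.29 = 897.9 m.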